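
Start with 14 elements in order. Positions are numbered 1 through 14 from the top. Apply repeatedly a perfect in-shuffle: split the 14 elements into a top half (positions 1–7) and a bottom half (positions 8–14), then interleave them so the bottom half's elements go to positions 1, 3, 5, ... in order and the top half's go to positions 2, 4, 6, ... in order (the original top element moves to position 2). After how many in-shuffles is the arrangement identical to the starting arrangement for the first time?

The in-shuffle permutes the 14 positions with cycle lengths [2, 4, 4, 4].
Every element is home exactly when every cycle has completed a whole number of laps, i.e. after lcm(2, 4) = 4 in-shuffles.

4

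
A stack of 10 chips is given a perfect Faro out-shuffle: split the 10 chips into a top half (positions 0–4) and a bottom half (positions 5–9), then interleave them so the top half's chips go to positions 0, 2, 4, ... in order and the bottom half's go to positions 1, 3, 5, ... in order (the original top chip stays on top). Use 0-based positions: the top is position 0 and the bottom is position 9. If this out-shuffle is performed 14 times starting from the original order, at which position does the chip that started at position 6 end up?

6

Track position through each out-shuffle: 6 → 3 → 6 → 3 → 6 → ... (continuing for 14 shuffles total) → 6.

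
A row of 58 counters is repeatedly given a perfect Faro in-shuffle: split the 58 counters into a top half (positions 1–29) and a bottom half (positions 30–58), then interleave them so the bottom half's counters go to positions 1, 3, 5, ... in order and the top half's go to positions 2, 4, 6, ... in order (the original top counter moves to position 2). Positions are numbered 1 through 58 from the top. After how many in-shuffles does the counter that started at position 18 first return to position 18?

58

Follow position 18 under repeated in-shuffles:
18 → 36 → 13 → 26 → 52 → 45 → 31 → 3 → ... → 18 (length 58)
It first returns after 58 in-shuffles.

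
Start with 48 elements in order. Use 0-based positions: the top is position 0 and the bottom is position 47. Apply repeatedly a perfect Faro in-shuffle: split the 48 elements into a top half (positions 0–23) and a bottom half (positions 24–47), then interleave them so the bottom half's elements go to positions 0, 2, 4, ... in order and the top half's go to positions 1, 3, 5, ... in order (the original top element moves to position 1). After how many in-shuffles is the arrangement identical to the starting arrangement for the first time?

21

The in-shuffle permutes the 48 positions with cycle lengths [3, 3, 21, 21].
Every element is home exactly when every cycle has completed a whole number of laps, i.e. after lcm(3, 21) = 21 in-shuffles.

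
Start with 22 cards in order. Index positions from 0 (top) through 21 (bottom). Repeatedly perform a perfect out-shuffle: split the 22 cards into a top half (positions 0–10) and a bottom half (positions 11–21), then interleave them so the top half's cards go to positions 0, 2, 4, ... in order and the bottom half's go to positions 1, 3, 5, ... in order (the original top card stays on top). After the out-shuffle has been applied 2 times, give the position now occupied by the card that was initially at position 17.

5

Track the card's position through each out-shuffle:
17 → 13 → 5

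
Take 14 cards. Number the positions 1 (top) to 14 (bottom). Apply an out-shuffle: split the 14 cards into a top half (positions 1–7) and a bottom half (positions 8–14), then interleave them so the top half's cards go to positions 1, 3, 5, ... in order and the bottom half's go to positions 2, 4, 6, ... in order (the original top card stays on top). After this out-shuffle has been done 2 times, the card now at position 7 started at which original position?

Work backwards from position 7, undoing one out-shuffle at a time:
7 ← 4 ← 9
So the card now at position 7 started at position 9.

9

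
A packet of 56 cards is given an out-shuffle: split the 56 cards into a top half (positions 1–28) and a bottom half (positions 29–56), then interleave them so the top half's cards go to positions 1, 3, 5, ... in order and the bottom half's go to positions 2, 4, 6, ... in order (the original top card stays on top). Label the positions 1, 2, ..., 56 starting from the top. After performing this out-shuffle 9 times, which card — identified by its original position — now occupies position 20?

Work backwards from position 20, undoing one out-shuffle at a time:
20 ← 38 ← 47 ← 24 ← 40 ← 48 ← 52 ← 54 ← 55 ← 28
So the card now at position 20 started at position 28.

28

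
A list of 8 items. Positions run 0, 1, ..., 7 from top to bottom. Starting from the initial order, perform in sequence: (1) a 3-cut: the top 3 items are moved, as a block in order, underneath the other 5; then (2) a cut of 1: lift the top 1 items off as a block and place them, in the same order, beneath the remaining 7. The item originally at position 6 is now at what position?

2

Track the item from position 6 forward through each operation:
  after op 1 (cut 3): 6 → 3
  after op 2 (cut 1): 3 → 2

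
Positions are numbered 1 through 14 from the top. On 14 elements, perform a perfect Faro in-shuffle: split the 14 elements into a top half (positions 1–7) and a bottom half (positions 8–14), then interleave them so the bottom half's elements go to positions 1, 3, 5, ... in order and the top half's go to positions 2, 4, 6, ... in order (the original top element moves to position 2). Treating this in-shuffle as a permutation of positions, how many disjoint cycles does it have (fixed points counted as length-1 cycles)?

4

Trace each unvisited position around until it returns:
(1 2 4 8) (3 6 12 9) (5 10) (7 14 13 11)
4 cycles in total.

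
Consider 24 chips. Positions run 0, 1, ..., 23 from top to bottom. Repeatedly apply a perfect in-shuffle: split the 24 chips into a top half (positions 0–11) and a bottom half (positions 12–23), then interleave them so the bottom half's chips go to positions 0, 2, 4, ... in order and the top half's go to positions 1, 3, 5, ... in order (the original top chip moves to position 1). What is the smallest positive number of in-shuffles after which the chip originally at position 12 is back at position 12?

20

Follow position 12 under repeated in-shuffles:
12 → 0 → 1 → 3 → 7 → 15 → 6 → 13 → 2 → 5 → 11 → 23 → 22 → 20 → 16 → 8 → 17 → 10 → 21 → 18 → 12
It first returns after 20 in-shuffles.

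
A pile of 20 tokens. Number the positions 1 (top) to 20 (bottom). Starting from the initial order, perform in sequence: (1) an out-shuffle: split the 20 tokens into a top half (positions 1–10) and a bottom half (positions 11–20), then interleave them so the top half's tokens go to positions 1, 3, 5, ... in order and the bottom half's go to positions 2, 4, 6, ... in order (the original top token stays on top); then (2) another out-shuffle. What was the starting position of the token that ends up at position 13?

Undo the operations in reverse order, starting from position 13:
  undo op 2 (out-shuffle, from top half): 13 ← 7
  undo op 1 (out-shuffle, from top half): 7 ← 4
So the token at position 13 came from original position 4.

4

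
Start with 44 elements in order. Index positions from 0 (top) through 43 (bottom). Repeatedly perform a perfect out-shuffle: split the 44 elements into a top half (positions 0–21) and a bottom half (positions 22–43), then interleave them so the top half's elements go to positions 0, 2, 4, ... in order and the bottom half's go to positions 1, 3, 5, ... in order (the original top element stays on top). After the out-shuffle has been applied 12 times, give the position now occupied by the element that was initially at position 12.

3

Track the element's position through each out-shuffle:
12 → 24 → 5 → 10 → 20 → 40 → 37 → 31 → 19 → 38 → 33 → 23 → 3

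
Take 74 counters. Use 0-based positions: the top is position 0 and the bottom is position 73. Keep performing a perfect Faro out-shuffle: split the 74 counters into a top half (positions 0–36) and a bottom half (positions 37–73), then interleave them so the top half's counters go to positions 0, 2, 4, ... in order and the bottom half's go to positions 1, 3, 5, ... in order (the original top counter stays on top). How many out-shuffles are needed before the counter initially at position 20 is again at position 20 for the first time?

9

Follow position 20 under repeated out-shuffles:
20 → 40 → 7 → 14 → 28 → 56 → 39 → 5 → 10 → 20
It first returns after 9 out-shuffles.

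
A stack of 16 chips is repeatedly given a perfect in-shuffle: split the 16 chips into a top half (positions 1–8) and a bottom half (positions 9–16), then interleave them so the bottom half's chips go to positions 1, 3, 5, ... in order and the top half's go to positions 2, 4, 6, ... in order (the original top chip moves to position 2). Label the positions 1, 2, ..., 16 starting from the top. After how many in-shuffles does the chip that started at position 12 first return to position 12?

Follow position 12 under repeated in-shuffles:
12 → 7 → 14 → 11 → 5 → 10 → 3 → 6 → 12
It first returns after 8 in-shuffles.

8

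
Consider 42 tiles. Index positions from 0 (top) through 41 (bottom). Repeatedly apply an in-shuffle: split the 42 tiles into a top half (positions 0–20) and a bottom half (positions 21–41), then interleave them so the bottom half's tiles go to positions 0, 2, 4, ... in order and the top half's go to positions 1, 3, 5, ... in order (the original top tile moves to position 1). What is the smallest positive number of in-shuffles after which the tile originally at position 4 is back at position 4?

Follow position 4 under repeated in-shuffles:
4 → 9 → 19 → 39 → 36 → 30 → 18 → 37 → 32 → 22 → 2 → 5 → 11 → 23 → 4
It first returns after 14 in-shuffles.

14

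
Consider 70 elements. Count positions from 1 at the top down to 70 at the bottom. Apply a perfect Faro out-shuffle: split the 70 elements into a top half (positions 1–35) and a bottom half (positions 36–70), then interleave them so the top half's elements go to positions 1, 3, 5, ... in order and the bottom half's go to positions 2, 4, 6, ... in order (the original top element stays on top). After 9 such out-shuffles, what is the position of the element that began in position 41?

57

Track the element's position through each out-shuffle:
41 → 12 → 23 → 45 → 20 → 39 → 8 → 15 → 29 → 57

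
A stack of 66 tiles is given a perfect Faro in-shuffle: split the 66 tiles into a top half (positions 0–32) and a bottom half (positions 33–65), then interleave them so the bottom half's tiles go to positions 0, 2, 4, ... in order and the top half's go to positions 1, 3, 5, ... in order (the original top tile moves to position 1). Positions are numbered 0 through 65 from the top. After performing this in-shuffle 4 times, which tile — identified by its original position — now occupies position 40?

56

Work backwards from position 40, undoing one in-shuffle at a time:
40 ← 53 ← 26 ← 46 ← 56
So the tile now at position 40 started at position 56.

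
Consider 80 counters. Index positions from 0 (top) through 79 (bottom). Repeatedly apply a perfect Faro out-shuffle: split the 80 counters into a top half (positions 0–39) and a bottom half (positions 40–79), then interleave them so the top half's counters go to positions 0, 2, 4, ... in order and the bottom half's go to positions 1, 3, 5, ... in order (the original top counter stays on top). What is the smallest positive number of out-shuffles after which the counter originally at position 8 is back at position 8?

39

Follow position 8 under repeated out-shuffles:
8 → 16 → 32 → 64 → 49 → 19 → 38 → 76 → ... → 8 (length 39)
It first returns after 39 out-shuffles.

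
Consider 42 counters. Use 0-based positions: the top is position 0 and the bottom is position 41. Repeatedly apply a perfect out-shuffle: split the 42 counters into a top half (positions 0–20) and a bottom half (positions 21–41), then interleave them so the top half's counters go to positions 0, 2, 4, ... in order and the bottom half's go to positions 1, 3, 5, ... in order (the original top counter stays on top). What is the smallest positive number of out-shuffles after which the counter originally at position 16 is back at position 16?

20

Follow position 16 under repeated out-shuffles:
16 → 32 → 23 → 5 → 10 → 20 → 40 → 39 → 37 → 33 → 25 → 9 → 18 → 36 → 31 → 21 → 1 → 2 → 4 → 8 → 16
It first returns after 20 out-shuffles.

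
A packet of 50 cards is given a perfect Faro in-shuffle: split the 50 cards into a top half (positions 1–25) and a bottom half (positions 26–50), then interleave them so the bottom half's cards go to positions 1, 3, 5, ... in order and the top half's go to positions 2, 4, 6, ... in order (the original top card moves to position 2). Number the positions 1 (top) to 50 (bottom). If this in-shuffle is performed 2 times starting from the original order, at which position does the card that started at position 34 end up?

Track the card's position through each in-shuffle:
34 → 17 → 34

34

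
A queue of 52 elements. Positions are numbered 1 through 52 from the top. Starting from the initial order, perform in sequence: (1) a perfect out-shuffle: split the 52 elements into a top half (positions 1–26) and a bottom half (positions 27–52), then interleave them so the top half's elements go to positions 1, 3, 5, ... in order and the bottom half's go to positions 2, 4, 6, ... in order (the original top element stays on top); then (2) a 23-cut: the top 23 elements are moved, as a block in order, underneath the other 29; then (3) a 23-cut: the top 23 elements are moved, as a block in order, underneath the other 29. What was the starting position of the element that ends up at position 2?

50

Undo the operations in reverse order, starting from position 2:
  undo op 3 (cut 23): 2 ← 25
  undo op 2 (cut 23): 25 ← 48
  undo op 1 (out-shuffle, from bottom half): 48 ← 50
So the element at position 2 came from original position 50.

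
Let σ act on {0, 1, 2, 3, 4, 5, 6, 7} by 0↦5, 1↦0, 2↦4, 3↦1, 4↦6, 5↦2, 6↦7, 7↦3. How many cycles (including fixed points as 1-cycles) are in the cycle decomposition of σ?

Cycle decomposition: (0 5 2 4 6 7 3 1).
1 cycle.

1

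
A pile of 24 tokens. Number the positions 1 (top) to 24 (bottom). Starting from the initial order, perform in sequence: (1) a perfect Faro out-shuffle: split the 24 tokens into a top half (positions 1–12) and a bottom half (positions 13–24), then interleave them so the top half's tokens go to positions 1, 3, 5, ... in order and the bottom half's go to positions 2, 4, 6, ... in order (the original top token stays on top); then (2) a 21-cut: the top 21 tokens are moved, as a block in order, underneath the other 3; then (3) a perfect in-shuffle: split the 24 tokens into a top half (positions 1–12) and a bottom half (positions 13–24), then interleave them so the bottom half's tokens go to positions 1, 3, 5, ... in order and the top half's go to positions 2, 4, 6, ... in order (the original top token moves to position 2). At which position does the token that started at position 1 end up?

8

Track the token from position 1 forward through each operation:
  after op 1 (out-shuffle): 1 → 1
  after op 2 (cut 21): 1 → 4
  after op 3 (in-shuffle): 4 → 8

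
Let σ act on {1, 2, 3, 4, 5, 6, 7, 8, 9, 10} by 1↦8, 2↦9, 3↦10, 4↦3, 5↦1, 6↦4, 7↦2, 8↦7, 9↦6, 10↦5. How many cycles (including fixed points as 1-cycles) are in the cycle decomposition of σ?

Cycle decomposition: (1 8 7 2 9 6 4 3 10 5).
1 cycle.

1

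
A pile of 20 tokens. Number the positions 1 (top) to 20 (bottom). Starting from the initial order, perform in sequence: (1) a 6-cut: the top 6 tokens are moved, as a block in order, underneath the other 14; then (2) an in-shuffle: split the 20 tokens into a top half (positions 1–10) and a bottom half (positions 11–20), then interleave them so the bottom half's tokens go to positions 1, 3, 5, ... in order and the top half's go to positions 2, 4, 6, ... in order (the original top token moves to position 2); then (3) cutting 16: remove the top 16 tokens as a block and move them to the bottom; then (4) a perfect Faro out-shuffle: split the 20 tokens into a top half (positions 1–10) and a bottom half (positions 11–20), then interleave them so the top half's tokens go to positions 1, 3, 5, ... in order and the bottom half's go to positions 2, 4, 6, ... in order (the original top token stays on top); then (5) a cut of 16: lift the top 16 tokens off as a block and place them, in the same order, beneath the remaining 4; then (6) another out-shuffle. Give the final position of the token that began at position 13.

Track the token from position 13 forward through each operation:
  after op 1 (cut 6): 13 → 7
  after op 2 (in-shuffle): 7 → 14
  after op 3 (cut 16): 14 → 18
  after op 4 (out-shuffle): 18 → 16
  after op 5 (cut 16): 16 → 20
  after op 6 (out-shuffle): 20 → 20

20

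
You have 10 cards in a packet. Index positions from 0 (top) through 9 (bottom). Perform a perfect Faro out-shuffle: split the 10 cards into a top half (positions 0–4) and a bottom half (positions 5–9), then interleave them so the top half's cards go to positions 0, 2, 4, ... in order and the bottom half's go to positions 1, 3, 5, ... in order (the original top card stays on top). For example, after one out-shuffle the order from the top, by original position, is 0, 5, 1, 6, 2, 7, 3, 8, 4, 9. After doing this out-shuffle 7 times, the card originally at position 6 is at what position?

Track the card's position through each out-shuffle:
6 → 3 → 6 → 3 → 6 → 3 → 6 → 3

3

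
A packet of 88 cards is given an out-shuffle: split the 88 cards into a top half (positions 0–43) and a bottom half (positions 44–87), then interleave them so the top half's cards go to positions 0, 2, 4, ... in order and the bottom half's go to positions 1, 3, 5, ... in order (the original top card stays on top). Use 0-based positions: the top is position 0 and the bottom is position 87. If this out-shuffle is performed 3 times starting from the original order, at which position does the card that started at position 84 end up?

Track the card's position through each out-shuffle:
84 → 81 → 75 → 63

63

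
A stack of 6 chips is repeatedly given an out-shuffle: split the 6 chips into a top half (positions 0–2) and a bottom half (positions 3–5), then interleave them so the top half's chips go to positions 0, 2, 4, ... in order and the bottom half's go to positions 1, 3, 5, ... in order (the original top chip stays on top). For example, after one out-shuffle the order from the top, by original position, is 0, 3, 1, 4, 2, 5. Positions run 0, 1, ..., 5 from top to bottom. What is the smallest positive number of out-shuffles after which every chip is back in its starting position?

4

The out-shuffle permutes the 6 positions with cycle lengths [1, 1, 4].
Every chip is home exactly when every cycle has completed a whole number of laps, i.e. after lcm(1, 4) = 4 out-shuffles.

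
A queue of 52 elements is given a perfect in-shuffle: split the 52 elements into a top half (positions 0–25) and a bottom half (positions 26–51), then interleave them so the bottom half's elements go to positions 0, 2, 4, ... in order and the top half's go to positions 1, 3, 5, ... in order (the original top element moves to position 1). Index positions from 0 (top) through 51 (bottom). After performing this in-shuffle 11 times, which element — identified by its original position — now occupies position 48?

2

Work backwards from position 48, undoing one in-shuffle at a time:
48 ← 50 ← 51 ← 25 ← 12 ← 32 ← 42 ← 47 ← 23 ← 11 ← 5 ← 2
So the element now at position 48 started at position 2.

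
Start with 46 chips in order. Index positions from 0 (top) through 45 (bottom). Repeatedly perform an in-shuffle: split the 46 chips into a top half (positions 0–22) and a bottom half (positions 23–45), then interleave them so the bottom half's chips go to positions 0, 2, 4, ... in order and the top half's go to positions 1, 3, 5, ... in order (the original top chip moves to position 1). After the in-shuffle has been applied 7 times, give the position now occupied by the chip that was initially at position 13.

Track the chip's position through each in-shuffle:
13 → 27 → 8 → 17 → 35 → 24 → 2 → 5

5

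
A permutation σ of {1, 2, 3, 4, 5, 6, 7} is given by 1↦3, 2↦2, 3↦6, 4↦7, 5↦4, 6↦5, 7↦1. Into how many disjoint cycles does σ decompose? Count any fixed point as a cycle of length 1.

Cycle decomposition: (1 3 6 5 4 7) (2).
2 cycles.

2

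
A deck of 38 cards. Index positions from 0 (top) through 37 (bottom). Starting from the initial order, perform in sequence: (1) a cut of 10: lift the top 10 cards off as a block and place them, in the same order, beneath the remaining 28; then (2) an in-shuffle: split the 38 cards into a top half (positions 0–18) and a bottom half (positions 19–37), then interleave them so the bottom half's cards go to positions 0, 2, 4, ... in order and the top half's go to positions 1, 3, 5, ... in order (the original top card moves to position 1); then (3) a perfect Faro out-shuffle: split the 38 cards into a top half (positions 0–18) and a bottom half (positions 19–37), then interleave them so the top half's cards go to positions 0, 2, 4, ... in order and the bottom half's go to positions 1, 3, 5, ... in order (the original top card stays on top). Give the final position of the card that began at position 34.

Track the card from position 34 forward through each operation:
  after op 1 (cut 10): 34 → 24
  after op 2 (in-shuffle): 24 → 10
  after op 3 (out-shuffle): 10 → 20

20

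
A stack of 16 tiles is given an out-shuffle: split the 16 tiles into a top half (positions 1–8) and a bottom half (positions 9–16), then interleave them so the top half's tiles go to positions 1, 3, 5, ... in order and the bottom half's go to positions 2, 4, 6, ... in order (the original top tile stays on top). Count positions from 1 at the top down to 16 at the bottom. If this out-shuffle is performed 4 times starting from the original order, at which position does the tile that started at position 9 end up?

Track the tile's position through each out-shuffle:
9 → 2 → 3 → 5 → 9

9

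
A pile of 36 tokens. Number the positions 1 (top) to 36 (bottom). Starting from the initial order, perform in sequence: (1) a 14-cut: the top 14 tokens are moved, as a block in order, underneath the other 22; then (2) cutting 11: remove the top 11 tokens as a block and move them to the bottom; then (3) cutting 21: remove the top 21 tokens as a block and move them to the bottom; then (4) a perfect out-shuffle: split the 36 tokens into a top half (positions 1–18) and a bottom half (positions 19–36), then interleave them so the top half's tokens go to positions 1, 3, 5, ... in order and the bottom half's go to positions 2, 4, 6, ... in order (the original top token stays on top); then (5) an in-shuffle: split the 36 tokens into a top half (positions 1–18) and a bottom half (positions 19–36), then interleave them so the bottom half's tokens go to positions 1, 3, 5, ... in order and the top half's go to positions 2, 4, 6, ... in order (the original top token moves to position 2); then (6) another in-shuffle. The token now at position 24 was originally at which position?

31

Undo the operations in reverse order, starting from position 24:
  undo op 6 (in-shuffle, from top half): 24 ← 12
  undo op 5 (in-shuffle, from top half): 12 ← 6
  undo op 4 (out-shuffle, from bottom half): 6 ← 21
  undo op 3 (cut 21): 21 ← 6
  undo op 2 (cut 11): 6 ← 17
  undo op 1 (cut 14): 17 ← 31
So the token at position 24 came from original position 31.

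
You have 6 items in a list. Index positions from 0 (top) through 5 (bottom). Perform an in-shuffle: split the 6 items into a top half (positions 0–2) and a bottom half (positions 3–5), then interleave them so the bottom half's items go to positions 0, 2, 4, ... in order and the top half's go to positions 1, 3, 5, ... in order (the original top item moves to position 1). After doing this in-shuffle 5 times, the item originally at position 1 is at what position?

Track the item's position through each in-shuffle:
1 → 3 → 0 → 1 → 3 → 0

0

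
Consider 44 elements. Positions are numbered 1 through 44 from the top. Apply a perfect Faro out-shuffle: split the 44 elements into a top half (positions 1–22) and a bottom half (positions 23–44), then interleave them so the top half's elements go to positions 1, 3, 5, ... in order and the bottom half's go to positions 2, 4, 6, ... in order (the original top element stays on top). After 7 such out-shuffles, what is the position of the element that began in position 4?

Track the element's position through each out-shuffle:
4 → 7 → 13 → 25 → 6 → 11 → 21 → 41

41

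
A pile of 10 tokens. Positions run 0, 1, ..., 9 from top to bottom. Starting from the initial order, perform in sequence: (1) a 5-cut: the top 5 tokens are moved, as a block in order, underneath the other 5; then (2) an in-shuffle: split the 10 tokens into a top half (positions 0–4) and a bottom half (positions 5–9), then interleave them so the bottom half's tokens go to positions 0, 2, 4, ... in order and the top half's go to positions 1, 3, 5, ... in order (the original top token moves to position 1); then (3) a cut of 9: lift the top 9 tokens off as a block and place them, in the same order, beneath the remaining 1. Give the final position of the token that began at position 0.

1

Track the token from position 0 forward through each operation:
  after op 1 (cut 5): 0 → 5
  after op 2 (in-shuffle): 5 → 0
  after op 3 (cut 9): 0 → 1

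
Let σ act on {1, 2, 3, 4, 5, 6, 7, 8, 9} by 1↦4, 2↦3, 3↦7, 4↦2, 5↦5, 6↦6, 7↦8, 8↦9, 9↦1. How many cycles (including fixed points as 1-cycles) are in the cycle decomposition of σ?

3

Cycle decomposition: (1 4 2 3 7 8 9) (5) (6).
3 cycles.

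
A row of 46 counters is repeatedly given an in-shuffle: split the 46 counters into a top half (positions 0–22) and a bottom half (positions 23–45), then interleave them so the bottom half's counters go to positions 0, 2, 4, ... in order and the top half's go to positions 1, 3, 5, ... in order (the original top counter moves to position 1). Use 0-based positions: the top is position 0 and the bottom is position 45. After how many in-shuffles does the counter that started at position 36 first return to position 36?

23

Follow position 36 under repeated in-shuffles:
36 → 26 → 6 → 13 → 27 → 8 → 17 → 35 → ... → 36 (length 23)
It first returns after 23 in-shuffles.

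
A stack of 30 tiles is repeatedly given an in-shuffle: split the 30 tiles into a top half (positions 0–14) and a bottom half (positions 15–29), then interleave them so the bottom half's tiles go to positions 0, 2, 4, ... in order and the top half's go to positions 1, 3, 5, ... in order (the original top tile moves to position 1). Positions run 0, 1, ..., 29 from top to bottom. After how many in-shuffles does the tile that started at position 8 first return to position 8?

Follow position 8 under repeated in-shuffles:
8 → 17 → 4 → 9 → 19 → 8
It first returns after 5 in-shuffles.

5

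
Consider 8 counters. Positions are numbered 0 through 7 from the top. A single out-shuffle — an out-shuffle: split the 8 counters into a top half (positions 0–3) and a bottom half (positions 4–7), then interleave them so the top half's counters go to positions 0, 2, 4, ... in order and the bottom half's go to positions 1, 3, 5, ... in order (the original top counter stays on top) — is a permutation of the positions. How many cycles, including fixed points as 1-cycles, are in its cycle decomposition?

4

Trace each unvisited position around until it returns:
(0) (1 2 4) (3 6 5) (7)
4 cycles in total.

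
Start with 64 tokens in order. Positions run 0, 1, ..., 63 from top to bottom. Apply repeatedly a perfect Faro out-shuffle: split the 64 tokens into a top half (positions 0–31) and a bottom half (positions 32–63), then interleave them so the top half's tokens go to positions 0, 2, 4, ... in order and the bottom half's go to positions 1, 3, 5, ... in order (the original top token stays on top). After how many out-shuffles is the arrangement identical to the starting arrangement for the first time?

6

The out-shuffle permutes the 64 positions with cycle lengths [1, 1, 2, 3, 3, 6, 6, 6, 6, 6, 6, 6, 6, 6].
Every token is home exactly when every cycle has completed a whole number of laps, i.e. after lcm(1, 2, 3, 6) = 6 out-shuffles.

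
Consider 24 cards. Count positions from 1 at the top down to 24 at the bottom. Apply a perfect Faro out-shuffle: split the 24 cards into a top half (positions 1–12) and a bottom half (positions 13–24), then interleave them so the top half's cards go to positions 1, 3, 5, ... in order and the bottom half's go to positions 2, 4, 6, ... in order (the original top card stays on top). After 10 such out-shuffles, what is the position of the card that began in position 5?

Track the card's position through each out-shuffle:
5 → 9 → 17 → 10 → 19 → 14 → 4 → 7 → 13 → 2 → 3

3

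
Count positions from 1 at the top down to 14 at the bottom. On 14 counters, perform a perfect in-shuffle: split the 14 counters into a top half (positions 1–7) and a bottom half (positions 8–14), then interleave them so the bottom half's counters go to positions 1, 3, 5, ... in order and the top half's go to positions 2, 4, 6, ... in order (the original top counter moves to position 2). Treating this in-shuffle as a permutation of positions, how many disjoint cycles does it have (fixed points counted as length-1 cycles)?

4

Trace each unvisited position around until it returns:
(1 2 4 8) (3 6 12 9) (5 10) (7 14 13 11)
4 cycles in total.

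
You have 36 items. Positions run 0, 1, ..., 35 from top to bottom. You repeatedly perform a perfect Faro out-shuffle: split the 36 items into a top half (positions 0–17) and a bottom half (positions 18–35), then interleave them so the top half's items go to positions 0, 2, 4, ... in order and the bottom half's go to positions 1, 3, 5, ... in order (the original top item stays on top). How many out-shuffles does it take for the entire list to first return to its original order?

12

The out-shuffle permutes the 36 positions with cycle lengths [1, 1, 3, 3, 4, 12, 12].
Every item is home exactly when every cycle has completed a whole number of laps, i.e. after lcm(1, 3, 4, 12) = 12 out-shuffles.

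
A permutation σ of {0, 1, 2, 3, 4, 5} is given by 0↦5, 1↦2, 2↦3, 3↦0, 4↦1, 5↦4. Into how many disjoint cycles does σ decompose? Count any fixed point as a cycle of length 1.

Cycle decomposition: (0 5 4 1 2 3).
1 cycle.

1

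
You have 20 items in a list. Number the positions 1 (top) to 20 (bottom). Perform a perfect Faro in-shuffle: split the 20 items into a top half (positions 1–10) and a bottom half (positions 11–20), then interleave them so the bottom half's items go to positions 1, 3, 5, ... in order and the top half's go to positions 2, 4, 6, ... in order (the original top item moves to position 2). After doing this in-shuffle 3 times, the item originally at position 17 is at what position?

10

Track the item's position through each in-shuffle:
17 → 13 → 5 → 10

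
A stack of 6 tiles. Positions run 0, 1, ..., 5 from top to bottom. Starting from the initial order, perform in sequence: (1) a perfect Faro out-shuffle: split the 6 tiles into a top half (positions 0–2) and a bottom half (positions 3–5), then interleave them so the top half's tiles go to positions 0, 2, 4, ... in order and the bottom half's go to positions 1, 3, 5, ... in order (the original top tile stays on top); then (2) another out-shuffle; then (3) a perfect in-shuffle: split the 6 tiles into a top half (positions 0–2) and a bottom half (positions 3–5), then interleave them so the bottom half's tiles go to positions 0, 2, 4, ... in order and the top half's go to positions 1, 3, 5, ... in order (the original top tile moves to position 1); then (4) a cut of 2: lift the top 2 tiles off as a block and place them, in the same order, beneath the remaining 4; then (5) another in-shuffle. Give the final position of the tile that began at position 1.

1

Track the tile from position 1 forward through each operation:
  after op 1 (out-shuffle): 1 → 2
  after op 2 (out-shuffle): 2 → 4
  after op 3 (in-shuffle): 4 → 2
  after op 4 (cut 2): 2 → 0
  after op 5 (in-shuffle): 0 → 1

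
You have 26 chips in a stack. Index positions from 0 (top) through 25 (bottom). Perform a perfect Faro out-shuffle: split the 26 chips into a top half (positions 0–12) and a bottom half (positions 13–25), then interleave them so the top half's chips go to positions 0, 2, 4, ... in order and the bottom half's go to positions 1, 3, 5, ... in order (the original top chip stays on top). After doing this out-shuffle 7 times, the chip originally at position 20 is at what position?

Track the chip's position through each out-shuffle:
20 → 15 → 5 → 10 → 20 → 15 → 5 → 10

10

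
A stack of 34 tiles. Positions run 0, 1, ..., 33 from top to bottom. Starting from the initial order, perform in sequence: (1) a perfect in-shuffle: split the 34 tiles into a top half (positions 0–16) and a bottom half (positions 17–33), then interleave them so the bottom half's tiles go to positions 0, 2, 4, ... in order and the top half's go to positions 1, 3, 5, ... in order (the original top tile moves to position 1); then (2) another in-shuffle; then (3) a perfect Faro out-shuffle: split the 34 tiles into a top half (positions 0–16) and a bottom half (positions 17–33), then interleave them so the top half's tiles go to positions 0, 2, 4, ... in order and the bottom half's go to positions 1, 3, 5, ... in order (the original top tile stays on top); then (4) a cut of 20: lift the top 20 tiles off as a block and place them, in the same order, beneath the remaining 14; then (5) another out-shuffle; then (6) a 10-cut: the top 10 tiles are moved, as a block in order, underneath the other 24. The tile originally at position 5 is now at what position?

Track the tile from position 5 forward through each operation:
  after op 1 (in-shuffle): 5 → 11
  after op 2 (in-shuffle): 11 → 23
  after op 3 (out-shuffle): 23 → 13
  after op 4 (cut 20): 13 → 27
  after op 5 (out-shuffle): 27 → 21
  after op 6 (cut 10): 21 → 11

11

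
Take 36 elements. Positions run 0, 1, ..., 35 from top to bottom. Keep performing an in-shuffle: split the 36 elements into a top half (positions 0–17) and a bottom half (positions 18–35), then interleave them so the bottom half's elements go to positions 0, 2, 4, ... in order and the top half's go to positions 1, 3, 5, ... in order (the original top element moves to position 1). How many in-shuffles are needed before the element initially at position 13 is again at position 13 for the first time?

36

Follow position 13 under repeated in-shuffles:
13 → 27 → 18 → 0 → 1 → 3 → 7 → 15 → ... → 13 (length 36)
It first returns after 36 in-shuffles.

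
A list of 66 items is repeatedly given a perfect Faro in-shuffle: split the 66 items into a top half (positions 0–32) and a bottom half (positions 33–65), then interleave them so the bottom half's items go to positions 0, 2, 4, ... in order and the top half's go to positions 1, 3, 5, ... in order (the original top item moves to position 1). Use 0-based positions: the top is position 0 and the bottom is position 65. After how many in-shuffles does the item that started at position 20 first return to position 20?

66

Follow position 20 under repeated in-shuffles:
20 → 41 → 16 → 33 → 0 → 1 → 3 → 7 → ... → 20 (length 66)
It first returns after 66 in-shuffles.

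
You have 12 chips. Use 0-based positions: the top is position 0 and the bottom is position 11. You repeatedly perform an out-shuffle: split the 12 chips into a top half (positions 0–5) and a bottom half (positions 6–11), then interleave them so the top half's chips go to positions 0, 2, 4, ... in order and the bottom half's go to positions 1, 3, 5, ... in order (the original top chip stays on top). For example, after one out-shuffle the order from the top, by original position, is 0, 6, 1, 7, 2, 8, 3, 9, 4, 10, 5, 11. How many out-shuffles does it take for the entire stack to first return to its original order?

The out-shuffle permutes the 12 positions with cycle lengths [1, 1, 10].
Every chip is home exactly when every cycle has completed a whole number of laps, i.e. after lcm(1, 10) = 10 out-shuffles.

10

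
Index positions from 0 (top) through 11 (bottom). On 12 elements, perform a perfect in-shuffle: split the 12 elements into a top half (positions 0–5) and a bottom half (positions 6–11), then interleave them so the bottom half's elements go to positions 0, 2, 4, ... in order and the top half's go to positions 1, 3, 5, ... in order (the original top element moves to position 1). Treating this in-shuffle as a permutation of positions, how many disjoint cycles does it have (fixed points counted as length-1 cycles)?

1

Trace each unvisited position around until it returns:
(0 1 3 7 2 5 ... len 12)
1 cycle in total.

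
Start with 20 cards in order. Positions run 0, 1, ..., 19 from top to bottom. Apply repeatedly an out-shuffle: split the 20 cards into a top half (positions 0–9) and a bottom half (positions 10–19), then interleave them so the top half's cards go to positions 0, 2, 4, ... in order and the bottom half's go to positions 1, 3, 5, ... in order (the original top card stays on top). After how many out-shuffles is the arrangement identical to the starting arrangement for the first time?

18

The out-shuffle permutes the 20 positions with cycle lengths [1, 1, 18].
Every card is home exactly when every cycle has completed a whole number of laps, i.e. after lcm(1, 18) = 18 out-shuffles.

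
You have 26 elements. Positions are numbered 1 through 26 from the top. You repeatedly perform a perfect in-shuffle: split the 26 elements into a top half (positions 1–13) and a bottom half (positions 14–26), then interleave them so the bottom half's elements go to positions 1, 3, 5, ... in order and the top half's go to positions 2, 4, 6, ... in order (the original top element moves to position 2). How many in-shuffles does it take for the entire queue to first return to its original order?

The in-shuffle permutes the 26 positions with cycle lengths [2, 6, 18].
Every element is home exactly when every cycle has completed a whole number of laps, i.e. after lcm(2, 6, 18) = 18 in-shuffles.

18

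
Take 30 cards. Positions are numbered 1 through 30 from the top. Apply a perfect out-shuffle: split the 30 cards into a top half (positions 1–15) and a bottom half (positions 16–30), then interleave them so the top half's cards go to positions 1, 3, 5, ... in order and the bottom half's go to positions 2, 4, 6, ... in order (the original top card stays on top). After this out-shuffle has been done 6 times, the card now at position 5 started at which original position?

Work backwards from position 5, undoing one out-shuffle at a time:
5 ← 3 ← 2 ← 16 ← 23 ← 12 ← 21
So the card now at position 5 started at position 21.

21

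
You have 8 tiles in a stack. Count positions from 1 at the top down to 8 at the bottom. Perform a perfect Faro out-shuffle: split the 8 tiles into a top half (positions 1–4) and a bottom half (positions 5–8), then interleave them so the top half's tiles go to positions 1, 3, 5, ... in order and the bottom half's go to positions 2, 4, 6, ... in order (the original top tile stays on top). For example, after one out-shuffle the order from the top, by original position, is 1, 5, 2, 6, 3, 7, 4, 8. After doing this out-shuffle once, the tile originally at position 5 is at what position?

2

Track the tile's position through each out-shuffle:
5 → 2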